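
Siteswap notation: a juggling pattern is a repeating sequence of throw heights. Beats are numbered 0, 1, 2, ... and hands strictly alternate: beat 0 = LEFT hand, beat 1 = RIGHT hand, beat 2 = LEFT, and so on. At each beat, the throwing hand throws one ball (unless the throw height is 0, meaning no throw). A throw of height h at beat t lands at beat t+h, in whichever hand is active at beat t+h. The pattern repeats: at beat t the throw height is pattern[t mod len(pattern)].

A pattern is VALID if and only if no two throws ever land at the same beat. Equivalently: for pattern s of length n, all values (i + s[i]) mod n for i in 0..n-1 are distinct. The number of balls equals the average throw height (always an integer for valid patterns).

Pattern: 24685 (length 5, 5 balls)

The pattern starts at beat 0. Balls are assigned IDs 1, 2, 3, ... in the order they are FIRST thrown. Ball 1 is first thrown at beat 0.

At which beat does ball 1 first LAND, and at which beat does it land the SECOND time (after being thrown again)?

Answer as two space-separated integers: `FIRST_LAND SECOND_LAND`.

Beat 0 (L): throw ball1 h=2 -> lands@2:L; in-air after throw: [b1@2:L]
Beat 1 (R): throw ball2 h=4 -> lands@5:R; in-air after throw: [b1@2:L b2@5:R]
Beat 2 (L): throw ball1 h=6 -> lands@8:L; in-air after throw: [b2@5:R b1@8:L]
Beat 3 (R): throw ball3 h=8 -> lands@11:R; in-air after throw: [b2@5:R b1@8:L b3@11:R]
Beat 4 (L): throw ball4 h=5 -> lands@9:R; in-air after throw: [b2@5:R b1@8:L b4@9:R b3@11:R]
Beat 5 (R): throw ball2 h=2 -> lands@7:R; in-air after throw: [b2@7:R b1@8:L b4@9:R b3@11:R]
Beat 6 (L): throw ball5 h=4 -> lands@10:L; in-air after throw: [b2@7:R b1@8:L b4@9:R b5@10:L b3@11:R]
Beat 7 (R): throw ball2 h=6 -> lands@13:R; in-air after throw: [b1@8:L b4@9:R b5@10:L b3@11:R b2@13:R]
Beat 8 (L): throw ball1 h=8 -> lands@16:L; in-air after throw: [b4@9:R b5@10:L b3@11:R b2@13:R b1@16:L]
Ball 1: thrown@0 h=2 -> first land @2; rethrown@2 h=6 -> second land @8

Answer: 2 8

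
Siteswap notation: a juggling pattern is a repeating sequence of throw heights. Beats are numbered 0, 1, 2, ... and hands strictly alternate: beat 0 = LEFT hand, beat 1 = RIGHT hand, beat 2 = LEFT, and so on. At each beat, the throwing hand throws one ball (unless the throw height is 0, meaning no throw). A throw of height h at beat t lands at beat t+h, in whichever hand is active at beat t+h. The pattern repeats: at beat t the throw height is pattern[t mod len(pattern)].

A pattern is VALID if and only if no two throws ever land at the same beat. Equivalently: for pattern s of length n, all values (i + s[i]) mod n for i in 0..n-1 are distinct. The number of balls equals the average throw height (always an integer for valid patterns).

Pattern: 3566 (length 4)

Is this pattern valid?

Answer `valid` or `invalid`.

Answer: valid

Derivation:
i=0: (i + s[i]) mod n = (0 + 3) mod 4 = 3
i=1: (i + s[i]) mod n = (1 + 5) mod 4 = 2
i=2: (i + s[i]) mod n = (2 + 6) mod 4 = 0
i=3: (i + s[i]) mod n = (3 + 6) mod 4 = 1
Residues: [3, 2, 0, 1], distinct: True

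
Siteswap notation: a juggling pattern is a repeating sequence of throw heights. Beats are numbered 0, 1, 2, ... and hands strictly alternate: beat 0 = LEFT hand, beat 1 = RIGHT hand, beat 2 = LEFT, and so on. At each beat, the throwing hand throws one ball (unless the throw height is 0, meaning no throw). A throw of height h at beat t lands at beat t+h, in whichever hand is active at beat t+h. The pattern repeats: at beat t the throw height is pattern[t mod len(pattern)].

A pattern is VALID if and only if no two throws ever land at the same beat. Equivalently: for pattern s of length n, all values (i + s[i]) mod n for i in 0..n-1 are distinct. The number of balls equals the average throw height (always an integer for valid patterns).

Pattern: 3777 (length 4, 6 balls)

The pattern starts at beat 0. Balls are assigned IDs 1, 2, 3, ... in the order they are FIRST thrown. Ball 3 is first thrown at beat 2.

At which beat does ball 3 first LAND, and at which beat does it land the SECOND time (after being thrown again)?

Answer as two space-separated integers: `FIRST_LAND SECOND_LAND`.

Beat 0 (L): throw ball1 h=3 -> lands@3:R; in-air after throw: [b1@3:R]
Beat 1 (R): throw ball2 h=7 -> lands@8:L; in-air after throw: [b1@3:R b2@8:L]
Beat 2 (L): throw ball3 h=7 -> lands@9:R; in-air after throw: [b1@3:R b2@8:L b3@9:R]
Beat 3 (R): throw ball1 h=7 -> lands@10:L; in-air after throw: [b2@8:L b3@9:R b1@10:L]
Beat 4 (L): throw ball4 h=3 -> lands@7:R; in-air after throw: [b4@7:R b2@8:L b3@9:R b1@10:L]
Beat 5 (R): throw ball5 h=7 -> lands@12:L; in-air after throw: [b4@7:R b2@8:L b3@9:R b1@10:L b5@12:L]
Beat 6 (L): throw ball6 h=7 -> lands@13:R; in-air after throw: [b4@7:R b2@8:L b3@9:R b1@10:L b5@12:L b6@13:R]
Beat 7 (R): throw ball4 h=7 -> lands@14:L; in-air after throw: [b2@8:L b3@9:R b1@10:L b5@12:L b6@13:R b4@14:L]
Beat 8 (L): throw ball2 h=3 -> lands@11:R; in-air after throw: [b3@9:R b1@10:L b2@11:R b5@12:L b6@13:R b4@14:L]
Beat 9 (R): throw ball3 h=7 -> lands@16:L; in-air after throw: [b1@10:L b2@11:R b5@12:L b6@13:R b4@14:L b3@16:L]
Beat 10 (L): throw ball1 h=7 -> lands@17:R; in-air after throw: [b2@11:R b5@12:L b6@13:R b4@14:L b3@16:L b1@17:R]
Beat 11 (R): throw ball2 h=7 -> lands@18:L; in-air after throw: [b5@12:L b6@13:R b4@14:L b3@16:L b1@17:R b2@18:L]
Beat 12 (L): throw ball5 h=3 -> lands@15:R; in-air after throw: [b6@13:R b4@14:L b5@15:R b3@16:L b1@17:R b2@18:L]
Beat 13 (R): throw ball6 h=7 -> lands@20:L; in-air after throw: [b4@14:L b5@15:R b3@16:L b1@17:R b2@18:L b6@20:L]
Beat 14 (L): throw ball4 h=7 -> lands@21:R; in-air after throw: [b5@15:R b3@16:L b1@17:R b2@18:L b6@20:L b4@21:R]
Beat 15 (R): throw ball5 h=7 -> lands@22:L; in-air after throw: [b3@16:L b1@17:R b2@18:L b6@20:L b4@21:R b5@22:L]
Beat 16 (L): throw ball3 h=3 -> lands@19:R; in-air after throw: [b1@17:R b2@18:L b3@19:R b6@20:L b4@21:R b5@22:L]
Ball 3: thrown@2 h=7 -> first land @9; rethrown@9 h=7 -> second land @16

Answer: 9 16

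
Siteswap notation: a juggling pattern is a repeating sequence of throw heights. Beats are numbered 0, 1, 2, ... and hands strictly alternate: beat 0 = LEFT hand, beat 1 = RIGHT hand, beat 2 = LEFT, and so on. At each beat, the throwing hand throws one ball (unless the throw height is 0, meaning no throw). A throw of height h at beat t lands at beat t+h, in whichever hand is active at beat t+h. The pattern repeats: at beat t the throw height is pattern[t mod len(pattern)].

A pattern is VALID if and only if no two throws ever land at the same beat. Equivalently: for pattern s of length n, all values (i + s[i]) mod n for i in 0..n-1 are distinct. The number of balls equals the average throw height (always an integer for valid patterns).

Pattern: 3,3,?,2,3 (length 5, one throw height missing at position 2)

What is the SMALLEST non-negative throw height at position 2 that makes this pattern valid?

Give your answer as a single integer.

Answer: 4

Derivation:
i=0: (0 + 3) mod 5 = 3
i=1: (1 + 3) mod 5 = 4
i=2: s[i]=? (unknown)
i=3: (3 + 2) mod 5 = 0
i=4: (4 + 3) mod 5 = 2
Known residues: [0, 2, 3, 4]; need a permutation of 0..4, so missing residue r = 1
Need (2 + s) mod 5 = 1; smallest s = (1 - 2) mod 5 = 4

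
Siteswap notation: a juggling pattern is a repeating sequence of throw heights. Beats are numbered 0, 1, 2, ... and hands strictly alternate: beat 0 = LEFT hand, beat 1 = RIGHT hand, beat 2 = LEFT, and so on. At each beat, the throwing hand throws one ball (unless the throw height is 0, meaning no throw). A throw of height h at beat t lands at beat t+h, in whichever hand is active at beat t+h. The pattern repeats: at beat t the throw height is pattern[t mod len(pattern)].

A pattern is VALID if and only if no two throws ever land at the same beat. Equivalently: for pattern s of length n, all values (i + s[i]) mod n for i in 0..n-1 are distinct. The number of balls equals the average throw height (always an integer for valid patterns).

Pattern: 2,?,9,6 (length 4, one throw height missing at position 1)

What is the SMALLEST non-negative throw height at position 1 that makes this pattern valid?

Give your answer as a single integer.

i=0: (0 + 2) mod 4 = 2
i=1: s[i]=? (unknown)
i=2: (2 + 9) mod 4 = 3
i=3: (3 + 6) mod 4 = 1
Known residues: [1, 2, 3]; need a permutation of 0..3, so missing residue r = 0
Need (1 + s) mod 4 = 0; smallest s = (0 - 1) mod 4 = 3

Answer: 3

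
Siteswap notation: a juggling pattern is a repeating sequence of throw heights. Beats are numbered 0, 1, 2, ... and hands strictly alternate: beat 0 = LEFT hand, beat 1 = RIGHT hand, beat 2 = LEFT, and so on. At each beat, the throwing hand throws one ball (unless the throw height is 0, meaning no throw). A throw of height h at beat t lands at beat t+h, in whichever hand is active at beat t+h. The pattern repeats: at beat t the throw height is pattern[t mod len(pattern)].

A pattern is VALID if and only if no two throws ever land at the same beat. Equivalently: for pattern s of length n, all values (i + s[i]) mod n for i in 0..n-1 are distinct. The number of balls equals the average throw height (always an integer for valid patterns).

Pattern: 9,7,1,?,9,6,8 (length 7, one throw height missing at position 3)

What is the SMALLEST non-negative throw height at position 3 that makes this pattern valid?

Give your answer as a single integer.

i=0: (0 + 9) mod 7 = 2
i=1: (1 + 7) mod 7 = 1
i=2: (2 + 1) mod 7 = 3
i=3: s[i]=? (unknown)
i=4: (4 + 9) mod 7 = 6
i=5: (5 + 6) mod 7 = 4
i=6: (6 + 8) mod 7 = 0
Known residues: [0, 1, 2, 3, 4, 6]; need a permutation of 0..6, so missing residue r = 5
Need (3 + s) mod 7 = 5; smallest s = (5 - 3) mod 7 = 2

Answer: 2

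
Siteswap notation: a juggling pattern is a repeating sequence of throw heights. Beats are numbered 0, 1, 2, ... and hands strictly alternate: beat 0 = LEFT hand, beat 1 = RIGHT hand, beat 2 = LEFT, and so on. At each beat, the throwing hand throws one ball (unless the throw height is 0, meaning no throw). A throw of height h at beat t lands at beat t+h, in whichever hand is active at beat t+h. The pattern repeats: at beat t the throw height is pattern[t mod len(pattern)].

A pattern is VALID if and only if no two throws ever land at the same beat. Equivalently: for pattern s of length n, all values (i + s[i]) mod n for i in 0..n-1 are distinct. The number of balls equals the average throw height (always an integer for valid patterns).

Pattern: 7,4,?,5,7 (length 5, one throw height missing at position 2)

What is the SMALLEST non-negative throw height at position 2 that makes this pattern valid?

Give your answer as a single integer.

Answer: 2

Derivation:
i=0: (0 + 7) mod 5 = 2
i=1: (1 + 4) mod 5 = 0
i=2: s[i]=? (unknown)
i=3: (3 + 5) mod 5 = 3
i=4: (4 + 7) mod 5 = 1
Known residues: [0, 1, 2, 3]; need a permutation of 0..4, so missing residue r = 4
Need (2 + s) mod 5 = 4; smallest s = (4 - 2) mod 5 = 2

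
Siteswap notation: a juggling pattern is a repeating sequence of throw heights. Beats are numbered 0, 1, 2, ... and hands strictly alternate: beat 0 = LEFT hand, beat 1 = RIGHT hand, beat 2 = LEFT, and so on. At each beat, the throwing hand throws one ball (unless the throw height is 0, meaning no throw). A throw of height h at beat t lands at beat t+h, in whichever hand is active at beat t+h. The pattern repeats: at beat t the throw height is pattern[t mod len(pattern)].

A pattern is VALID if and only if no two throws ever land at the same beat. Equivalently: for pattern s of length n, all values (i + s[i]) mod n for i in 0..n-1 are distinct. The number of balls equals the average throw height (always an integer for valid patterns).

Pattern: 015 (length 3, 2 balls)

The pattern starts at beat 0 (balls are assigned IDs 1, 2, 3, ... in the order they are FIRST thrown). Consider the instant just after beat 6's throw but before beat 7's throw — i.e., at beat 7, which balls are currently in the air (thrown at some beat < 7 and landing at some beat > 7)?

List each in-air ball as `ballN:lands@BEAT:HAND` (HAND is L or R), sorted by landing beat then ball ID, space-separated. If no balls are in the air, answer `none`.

Answer: ball2:lands@10:L

Derivation:
Beat 1 (R): throw ball1 h=1 -> lands@2:L; in-air after throw: [b1@2:L]
Beat 2 (L): throw ball1 h=5 -> lands@7:R; in-air after throw: [b1@7:R]
Beat 4 (L): throw ball2 h=1 -> lands@5:R; in-air after throw: [b2@5:R b1@7:R]
Beat 5 (R): throw ball2 h=5 -> lands@10:L; in-air after throw: [b1@7:R b2@10:L]
Beat 7 (R): throw ball1 h=1 -> lands@8:L; in-air after throw: [b1@8:L b2@10:L]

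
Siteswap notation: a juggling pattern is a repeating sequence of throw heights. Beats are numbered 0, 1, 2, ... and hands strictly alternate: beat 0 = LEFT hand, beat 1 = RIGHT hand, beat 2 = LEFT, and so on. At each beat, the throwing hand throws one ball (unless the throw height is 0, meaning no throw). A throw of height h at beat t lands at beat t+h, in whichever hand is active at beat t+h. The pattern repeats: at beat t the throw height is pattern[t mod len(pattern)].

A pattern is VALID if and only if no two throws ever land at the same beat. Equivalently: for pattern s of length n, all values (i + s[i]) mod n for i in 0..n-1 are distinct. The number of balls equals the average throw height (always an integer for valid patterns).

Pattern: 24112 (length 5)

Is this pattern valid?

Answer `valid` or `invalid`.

i=0: (i + s[i]) mod n = (0 + 2) mod 5 = 2
i=1: (i + s[i]) mod n = (1 + 4) mod 5 = 0
i=2: (i + s[i]) mod n = (2 + 1) mod 5 = 3
i=3: (i + s[i]) mod n = (3 + 1) mod 5 = 4
i=4: (i + s[i]) mod n = (4 + 2) mod 5 = 1
Residues: [2, 0, 3, 4, 1], distinct: True

Answer: valid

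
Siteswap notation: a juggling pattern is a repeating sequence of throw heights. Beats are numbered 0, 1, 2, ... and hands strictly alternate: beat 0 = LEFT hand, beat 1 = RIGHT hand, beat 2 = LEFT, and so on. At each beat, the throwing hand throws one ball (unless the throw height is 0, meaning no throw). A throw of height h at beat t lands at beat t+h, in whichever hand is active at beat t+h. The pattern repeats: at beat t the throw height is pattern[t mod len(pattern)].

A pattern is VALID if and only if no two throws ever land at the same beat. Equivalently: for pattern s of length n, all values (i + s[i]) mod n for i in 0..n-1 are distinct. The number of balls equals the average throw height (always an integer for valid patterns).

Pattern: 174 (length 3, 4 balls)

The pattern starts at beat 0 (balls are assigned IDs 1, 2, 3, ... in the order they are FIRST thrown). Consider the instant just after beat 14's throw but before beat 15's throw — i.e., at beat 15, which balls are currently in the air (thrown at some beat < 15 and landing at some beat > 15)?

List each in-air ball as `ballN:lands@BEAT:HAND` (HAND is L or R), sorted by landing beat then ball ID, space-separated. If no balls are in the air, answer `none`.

Beat 0 (L): throw ball1 h=1 -> lands@1:R; in-air after throw: [b1@1:R]
Beat 1 (R): throw ball1 h=7 -> lands@8:L; in-air after throw: [b1@8:L]
Beat 2 (L): throw ball2 h=4 -> lands@6:L; in-air after throw: [b2@6:L b1@8:L]
Beat 3 (R): throw ball3 h=1 -> lands@4:L; in-air after throw: [b3@4:L b2@6:L b1@8:L]
Beat 4 (L): throw ball3 h=7 -> lands@11:R; in-air after throw: [b2@6:L b1@8:L b3@11:R]
Beat 5 (R): throw ball4 h=4 -> lands@9:R; in-air after throw: [b2@6:L b1@8:L b4@9:R b3@11:R]
Beat 6 (L): throw ball2 h=1 -> lands@7:R; in-air after throw: [b2@7:R b1@8:L b4@9:R b3@11:R]
Beat 7 (R): throw ball2 h=7 -> lands@14:L; in-air after throw: [b1@8:L b4@9:R b3@11:R b2@14:L]
Beat 8 (L): throw ball1 h=4 -> lands@12:L; in-air after throw: [b4@9:R b3@11:R b1@12:L b2@14:L]
Beat 9 (R): throw ball4 h=1 -> lands@10:L; in-air after throw: [b4@10:L b3@11:R b1@12:L b2@14:L]
Beat 10 (L): throw ball4 h=7 -> lands@17:R; in-air after throw: [b3@11:R b1@12:L b2@14:L b4@17:R]
Beat 11 (R): throw ball3 h=4 -> lands@15:R; in-air after throw: [b1@12:L b2@14:L b3@15:R b4@17:R]
Beat 12 (L): throw ball1 h=1 -> lands@13:R; in-air after throw: [b1@13:R b2@14:L b3@15:R b4@17:R]
Beat 13 (R): throw ball1 h=7 -> lands@20:L; in-air after throw: [b2@14:L b3@15:R b4@17:R b1@20:L]
Beat 14 (L): throw ball2 h=4 -> lands@18:L; in-air after throw: [b3@15:R b4@17:R b2@18:L b1@20:L]
Beat 15 (R): throw ball3 h=1 -> lands@16:L; in-air after throw: [b3@16:L b4@17:R b2@18:L b1@20:L]

Answer: ball4:lands@17:R ball2:lands@18:L ball1:lands@20:L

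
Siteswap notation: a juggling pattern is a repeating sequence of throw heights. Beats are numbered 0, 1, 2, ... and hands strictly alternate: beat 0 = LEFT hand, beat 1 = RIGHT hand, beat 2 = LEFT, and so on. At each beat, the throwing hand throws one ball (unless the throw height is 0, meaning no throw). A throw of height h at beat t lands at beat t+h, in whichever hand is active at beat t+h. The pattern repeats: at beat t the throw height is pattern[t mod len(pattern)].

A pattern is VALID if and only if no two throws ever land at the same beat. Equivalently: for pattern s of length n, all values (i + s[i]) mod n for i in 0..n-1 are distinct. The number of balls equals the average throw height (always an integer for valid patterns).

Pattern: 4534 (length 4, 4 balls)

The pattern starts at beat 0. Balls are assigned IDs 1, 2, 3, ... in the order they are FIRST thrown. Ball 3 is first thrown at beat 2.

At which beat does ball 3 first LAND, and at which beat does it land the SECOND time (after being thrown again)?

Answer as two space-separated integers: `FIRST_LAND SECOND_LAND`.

Answer: 5 10

Derivation:
Beat 0 (L): throw ball1 h=4 -> lands@4:L; in-air after throw: [b1@4:L]
Beat 1 (R): throw ball2 h=5 -> lands@6:L; in-air after throw: [b1@4:L b2@6:L]
Beat 2 (L): throw ball3 h=3 -> lands@5:R; in-air after throw: [b1@4:L b3@5:R b2@6:L]
Beat 3 (R): throw ball4 h=4 -> lands@7:R; in-air after throw: [b1@4:L b3@5:R b2@6:L b4@7:R]
Beat 4 (L): throw ball1 h=4 -> lands@8:L; in-air after throw: [b3@5:R b2@6:L b4@7:R b1@8:L]
Beat 5 (R): throw ball3 h=5 -> lands@10:L; in-air after throw: [b2@6:L b4@7:R b1@8:L b3@10:L]
Beat 6 (L): throw ball2 h=3 -> lands@9:R; in-air after throw: [b4@7:R b1@8:L b2@9:R b3@10:L]
Beat 7 (R): throw ball4 h=4 -> lands@11:R; in-air after throw: [b1@8:L b2@9:R b3@10:L b4@11:R]
Beat 8 (L): throw ball1 h=4 -> lands@12:L; in-air after throw: [b2@9:R b3@10:L b4@11:R b1@12:L]
Beat 9 (R): throw ball2 h=5 -> lands@14:L; in-air after throw: [b3@10:L b4@11:R b1@12:L b2@14:L]
Beat 10 (L): throw ball3 h=3 -> lands@13:R; in-air after throw: [b4@11:R b1@12:L b3@13:R b2@14:L]
Ball 3: thrown@2 h=3 -> first land @5; rethrown@5 h=5 -> second land @10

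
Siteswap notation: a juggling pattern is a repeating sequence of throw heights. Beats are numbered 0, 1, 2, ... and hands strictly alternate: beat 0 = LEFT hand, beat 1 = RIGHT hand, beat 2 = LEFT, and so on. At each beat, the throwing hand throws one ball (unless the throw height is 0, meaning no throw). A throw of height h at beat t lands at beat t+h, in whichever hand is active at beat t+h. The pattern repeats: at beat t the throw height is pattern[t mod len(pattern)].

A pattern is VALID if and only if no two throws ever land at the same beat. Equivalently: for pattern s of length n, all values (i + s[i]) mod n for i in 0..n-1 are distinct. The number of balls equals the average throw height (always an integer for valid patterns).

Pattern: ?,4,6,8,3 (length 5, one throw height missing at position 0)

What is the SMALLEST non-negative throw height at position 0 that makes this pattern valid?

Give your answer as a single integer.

i=0: s[i]=? (unknown)
i=1: (1 + 4) mod 5 = 0
i=2: (2 + 6) mod 5 = 3
i=3: (3 + 8) mod 5 = 1
i=4: (4 + 3) mod 5 = 2
Known residues: [0, 1, 2, 3]; need a permutation of 0..4, so missing residue r = 4
Need (0 + s) mod 5 = 4; smallest s = (4 - 0) mod 5 = 4

Answer: 4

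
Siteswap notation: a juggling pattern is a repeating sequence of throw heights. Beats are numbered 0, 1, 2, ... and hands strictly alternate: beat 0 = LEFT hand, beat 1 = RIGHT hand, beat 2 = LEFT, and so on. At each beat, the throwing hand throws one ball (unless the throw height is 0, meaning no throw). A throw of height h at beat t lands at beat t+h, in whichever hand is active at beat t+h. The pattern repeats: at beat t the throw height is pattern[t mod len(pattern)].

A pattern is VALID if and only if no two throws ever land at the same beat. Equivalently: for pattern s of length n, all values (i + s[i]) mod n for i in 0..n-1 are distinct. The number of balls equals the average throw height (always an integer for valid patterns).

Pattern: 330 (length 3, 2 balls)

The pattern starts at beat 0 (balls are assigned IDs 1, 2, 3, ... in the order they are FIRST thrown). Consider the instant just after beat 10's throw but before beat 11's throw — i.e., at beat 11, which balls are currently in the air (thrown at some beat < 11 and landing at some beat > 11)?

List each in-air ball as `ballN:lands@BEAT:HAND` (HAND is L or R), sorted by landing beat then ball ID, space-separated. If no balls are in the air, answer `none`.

Beat 0 (L): throw ball1 h=3 -> lands@3:R; in-air after throw: [b1@3:R]
Beat 1 (R): throw ball2 h=3 -> lands@4:L; in-air after throw: [b1@3:R b2@4:L]
Beat 3 (R): throw ball1 h=3 -> lands@6:L; in-air after throw: [b2@4:L b1@6:L]
Beat 4 (L): throw ball2 h=3 -> lands@7:R; in-air after throw: [b1@6:L b2@7:R]
Beat 6 (L): throw ball1 h=3 -> lands@9:R; in-air after throw: [b2@7:R b1@9:R]
Beat 7 (R): throw ball2 h=3 -> lands@10:L; in-air after throw: [b1@9:R b2@10:L]
Beat 9 (R): throw ball1 h=3 -> lands@12:L; in-air after throw: [b2@10:L b1@12:L]
Beat 10 (L): throw ball2 h=3 -> lands@13:R; in-air after throw: [b1@12:L b2@13:R]

Answer: ball1:lands@12:L ball2:lands@13:R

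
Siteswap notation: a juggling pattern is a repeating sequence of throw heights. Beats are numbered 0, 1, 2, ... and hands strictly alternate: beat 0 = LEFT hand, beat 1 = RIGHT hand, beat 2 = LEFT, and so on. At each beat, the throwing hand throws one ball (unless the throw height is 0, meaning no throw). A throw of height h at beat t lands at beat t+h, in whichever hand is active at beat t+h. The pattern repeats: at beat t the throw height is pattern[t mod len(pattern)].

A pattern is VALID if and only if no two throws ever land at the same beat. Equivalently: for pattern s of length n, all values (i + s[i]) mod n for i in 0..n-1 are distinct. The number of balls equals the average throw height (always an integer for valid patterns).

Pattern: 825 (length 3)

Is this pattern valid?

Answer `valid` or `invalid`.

i=0: (i + s[i]) mod n = (0 + 8) mod 3 = 2
i=1: (i + s[i]) mod n = (1 + 2) mod 3 = 0
i=2: (i + s[i]) mod n = (2 + 5) mod 3 = 1
Residues: [2, 0, 1], distinct: True

Answer: valid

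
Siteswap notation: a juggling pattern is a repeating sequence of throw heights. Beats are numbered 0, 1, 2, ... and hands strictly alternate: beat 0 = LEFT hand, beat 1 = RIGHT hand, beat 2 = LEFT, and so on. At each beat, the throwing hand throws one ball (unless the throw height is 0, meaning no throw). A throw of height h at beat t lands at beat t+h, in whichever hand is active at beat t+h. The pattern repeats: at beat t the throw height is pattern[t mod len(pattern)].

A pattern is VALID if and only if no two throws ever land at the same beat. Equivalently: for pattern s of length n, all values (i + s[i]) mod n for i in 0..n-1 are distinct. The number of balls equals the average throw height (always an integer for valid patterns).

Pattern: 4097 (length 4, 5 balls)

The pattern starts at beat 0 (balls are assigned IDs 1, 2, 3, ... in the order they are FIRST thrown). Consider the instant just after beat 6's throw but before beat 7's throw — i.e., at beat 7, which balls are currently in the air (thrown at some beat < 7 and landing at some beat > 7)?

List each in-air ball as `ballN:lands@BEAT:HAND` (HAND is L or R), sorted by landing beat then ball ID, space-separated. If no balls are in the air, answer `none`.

Answer: ball1:lands@8:L ball3:lands@10:L ball2:lands@11:R ball4:lands@15:R

Derivation:
Beat 0 (L): throw ball1 h=4 -> lands@4:L; in-air after throw: [b1@4:L]
Beat 2 (L): throw ball2 h=9 -> lands@11:R; in-air after throw: [b1@4:L b2@11:R]
Beat 3 (R): throw ball3 h=7 -> lands@10:L; in-air after throw: [b1@4:L b3@10:L b2@11:R]
Beat 4 (L): throw ball1 h=4 -> lands@8:L; in-air after throw: [b1@8:L b3@10:L b2@11:R]
Beat 6 (L): throw ball4 h=9 -> lands@15:R; in-air after throw: [b1@8:L b3@10:L b2@11:R b4@15:R]
Beat 7 (R): throw ball5 h=7 -> lands@14:L; in-air after throw: [b1@8:L b3@10:L b2@11:R b5@14:L b4@15:R]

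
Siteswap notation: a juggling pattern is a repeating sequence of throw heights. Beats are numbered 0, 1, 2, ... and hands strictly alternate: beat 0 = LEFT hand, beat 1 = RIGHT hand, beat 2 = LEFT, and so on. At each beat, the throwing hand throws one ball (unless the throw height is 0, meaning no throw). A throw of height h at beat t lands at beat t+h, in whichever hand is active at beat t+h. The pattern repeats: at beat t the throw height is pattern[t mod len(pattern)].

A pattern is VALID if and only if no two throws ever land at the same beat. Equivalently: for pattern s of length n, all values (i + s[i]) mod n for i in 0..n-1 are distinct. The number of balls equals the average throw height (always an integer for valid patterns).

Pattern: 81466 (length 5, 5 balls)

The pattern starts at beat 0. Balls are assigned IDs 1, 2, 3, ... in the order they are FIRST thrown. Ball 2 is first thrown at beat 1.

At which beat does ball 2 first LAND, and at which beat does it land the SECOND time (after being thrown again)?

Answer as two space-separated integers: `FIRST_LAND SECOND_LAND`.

Answer: 2 6

Derivation:
Beat 0 (L): throw ball1 h=8 -> lands@8:L; in-air after throw: [b1@8:L]
Beat 1 (R): throw ball2 h=1 -> lands@2:L; in-air after throw: [b2@2:L b1@8:L]
Beat 2 (L): throw ball2 h=4 -> lands@6:L; in-air after throw: [b2@6:L b1@8:L]
Beat 3 (R): throw ball3 h=6 -> lands@9:R; in-air after throw: [b2@6:L b1@8:L b3@9:R]
Beat 4 (L): throw ball4 h=6 -> lands@10:L; in-air after throw: [b2@6:L b1@8:L b3@9:R b4@10:L]
Beat 5 (R): throw ball5 h=8 -> lands@13:R; in-air after throw: [b2@6:L b1@8:L b3@9:R b4@10:L b5@13:R]
Beat 6 (L): throw ball2 h=1 -> lands@7:R; in-air after throw: [b2@7:R b1@8:L b3@9:R b4@10:L b5@13:R]
Ball 2: thrown@1 h=1 -> first land @2; rethrown@2 h=4 -> second land @6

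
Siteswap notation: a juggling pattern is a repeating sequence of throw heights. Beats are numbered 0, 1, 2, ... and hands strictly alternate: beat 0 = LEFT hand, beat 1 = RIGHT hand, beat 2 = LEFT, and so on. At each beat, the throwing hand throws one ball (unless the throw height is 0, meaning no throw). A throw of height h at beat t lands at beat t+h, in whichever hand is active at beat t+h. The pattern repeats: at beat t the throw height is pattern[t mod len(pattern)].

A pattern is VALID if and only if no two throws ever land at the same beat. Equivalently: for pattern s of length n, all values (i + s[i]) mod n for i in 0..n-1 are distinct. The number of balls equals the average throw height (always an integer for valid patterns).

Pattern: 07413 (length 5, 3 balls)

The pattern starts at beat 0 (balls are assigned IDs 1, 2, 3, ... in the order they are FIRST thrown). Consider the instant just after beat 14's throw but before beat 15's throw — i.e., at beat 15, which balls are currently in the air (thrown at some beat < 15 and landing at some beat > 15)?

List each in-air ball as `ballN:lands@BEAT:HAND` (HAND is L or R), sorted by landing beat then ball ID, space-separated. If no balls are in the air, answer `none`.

Answer: ball1:lands@16:L ball2:lands@17:R ball3:lands@18:L

Derivation:
Beat 1 (R): throw ball1 h=7 -> lands@8:L; in-air after throw: [b1@8:L]
Beat 2 (L): throw ball2 h=4 -> lands@6:L; in-air after throw: [b2@6:L b1@8:L]
Beat 3 (R): throw ball3 h=1 -> lands@4:L; in-air after throw: [b3@4:L b2@6:L b1@8:L]
Beat 4 (L): throw ball3 h=3 -> lands@7:R; in-air after throw: [b2@6:L b3@7:R b1@8:L]
Beat 6 (L): throw ball2 h=7 -> lands@13:R; in-air after throw: [b3@7:R b1@8:L b2@13:R]
Beat 7 (R): throw ball3 h=4 -> lands@11:R; in-air after throw: [b1@8:L b3@11:R b2@13:R]
Beat 8 (L): throw ball1 h=1 -> lands@9:R; in-air after throw: [b1@9:R b3@11:R b2@13:R]
Beat 9 (R): throw ball1 h=3 -> lands@12:L; in-air after throw: [b3@11:R b1@12:L b2@13:R]
Beat 11 (R): throw ball3 h=7 -> lands@18:L; in-air after throw: [b1@12:L b2@13:R b3@18:L]
Beat 12 (L): throw ball1 h=4 -> lands@16:L; in-air after throw: [b2@13:R b1@16:L b3@18:L]
Beat 13 (R): throw ball2 h=1 -> lands@14:L; in-air after throw: [b2@14:L b1@16:L b3@18:L]
Beat 14 (L): throw ball2 h=3 -> lands@17:R; in-air after throw: [b1@16:L b2@17:R b3@18:L]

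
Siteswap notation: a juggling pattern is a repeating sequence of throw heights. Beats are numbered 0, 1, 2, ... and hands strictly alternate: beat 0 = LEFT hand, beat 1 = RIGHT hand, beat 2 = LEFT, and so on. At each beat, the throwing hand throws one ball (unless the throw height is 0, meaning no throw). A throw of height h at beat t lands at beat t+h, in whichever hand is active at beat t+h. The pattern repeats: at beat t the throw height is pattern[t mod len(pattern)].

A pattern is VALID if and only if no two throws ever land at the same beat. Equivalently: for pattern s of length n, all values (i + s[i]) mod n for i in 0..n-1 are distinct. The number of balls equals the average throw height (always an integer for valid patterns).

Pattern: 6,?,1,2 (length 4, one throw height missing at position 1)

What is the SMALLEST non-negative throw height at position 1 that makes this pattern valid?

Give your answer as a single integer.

i=0: (0 + 6) mod 4 = 2
i=1: s[i]=? (unknown)
i=2: (2 + 1) mod 4 = 3
i=3: (3 + 2) mod 4 = 1
Known residues: [1, 2, 3]; need a permutation of 0..3, so missing residue r = 0
Need (1 + s) mod 4 = 0; smallest s = (0 - 1) mod 4 = 3

Answer: 3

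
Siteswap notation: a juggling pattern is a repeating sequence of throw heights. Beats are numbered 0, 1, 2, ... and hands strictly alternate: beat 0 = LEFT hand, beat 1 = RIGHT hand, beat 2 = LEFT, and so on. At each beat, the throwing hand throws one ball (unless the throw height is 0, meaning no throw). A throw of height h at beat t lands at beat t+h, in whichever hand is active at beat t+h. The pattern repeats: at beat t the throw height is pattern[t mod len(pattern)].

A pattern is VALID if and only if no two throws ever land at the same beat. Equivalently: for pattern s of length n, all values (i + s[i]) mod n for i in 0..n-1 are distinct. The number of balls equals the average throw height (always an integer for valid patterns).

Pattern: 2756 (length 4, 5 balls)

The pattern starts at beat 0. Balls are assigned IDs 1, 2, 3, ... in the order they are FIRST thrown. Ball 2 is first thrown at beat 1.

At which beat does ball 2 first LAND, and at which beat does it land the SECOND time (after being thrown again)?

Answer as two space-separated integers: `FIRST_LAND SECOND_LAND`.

Answer: 8 10

Derivation:
Beat 0 (L): throw ball1 h=2 -> lands@2:L; in-air after throw: [b1@2:L]
Beat 1 (R): throw ball2 h=7 -> lands@8:L; in-air after throw: [b1@2:L b2@8:L]
Beat 2 (L): throw ball1 h=5 -> lands@7:R; in-air after throw: [b1@7:R b2@8:L]
Beat 3 (R): throw ball3 h=6 -> lands@9:R; in-air after throw: [b1@7:R b2@8:L b3@9:R]
Beat 4 (L): throw ball4 h=2 -> lands@6:L; in-air after throw: [b4@6:L b1@7:R b2@8:L b3@9:R]
Beat 5 (R): throw ball5 h=7 -> lands@12:L; in-air after throw: [b4@6:L b1@7:R b2@8:L b3@9:R b5@12:L]
Beat 6 (L): throw ball4 h=5 -> lands@11:R; in-air after throw: [b1@7:R b2@8:L b3@9:R b4@11:R b5@12:L]
Beat 7 (R): throw ball1 h=6 -> lands@13:R; in-air after throw: [b2@8:L b3@9:R b4@11:R b5@12:L b1@13:R]
Beat 8 (L): throw ball2 h=2 -> lands@10:L; in-air after throw: [b3@9:R b2@10:L b4@11:R b5@12:L b1@13:R]
Beat 9 (R): throw ball3 h=7 -> lands@16:L; in-air after throw: [b2@10:L b4@11:R b5@12:L b1@13:R b3@16:L]
Beat 10 (L): throw ball2 h=5 -> lands@15:R; in-air after throw: [b4@11:R b5@12:L b1@13:R b2@15:R b3@16:L]
Ball 2: thrown@1 h=7 -> first land @8; rethrown@8 h=2 -> second land @10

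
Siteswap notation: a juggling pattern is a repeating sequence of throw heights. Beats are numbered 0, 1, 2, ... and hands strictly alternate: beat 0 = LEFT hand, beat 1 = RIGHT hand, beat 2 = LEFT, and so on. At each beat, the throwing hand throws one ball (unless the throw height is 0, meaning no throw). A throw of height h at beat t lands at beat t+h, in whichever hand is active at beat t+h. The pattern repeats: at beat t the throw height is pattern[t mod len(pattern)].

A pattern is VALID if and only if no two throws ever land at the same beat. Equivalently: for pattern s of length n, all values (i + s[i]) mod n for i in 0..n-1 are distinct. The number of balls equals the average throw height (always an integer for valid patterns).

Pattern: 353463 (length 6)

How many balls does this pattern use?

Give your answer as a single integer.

Pattern = [3, 5, 3, 4, 6, 3], length n = 6
  position 0: throw height = 3, running sum = 3
  position 1: throw height = 5, running sum = 8
  position 2: throw height = 3, running sum = 11
  position 3: throw height = 4, running sum = 15
  position 4: throw height = 6, running sum = 21
  position 5: throw height = 3, running sum = 24
Total sum = 24; balls = sum / n = 24 / 6 = 4

Answer: 4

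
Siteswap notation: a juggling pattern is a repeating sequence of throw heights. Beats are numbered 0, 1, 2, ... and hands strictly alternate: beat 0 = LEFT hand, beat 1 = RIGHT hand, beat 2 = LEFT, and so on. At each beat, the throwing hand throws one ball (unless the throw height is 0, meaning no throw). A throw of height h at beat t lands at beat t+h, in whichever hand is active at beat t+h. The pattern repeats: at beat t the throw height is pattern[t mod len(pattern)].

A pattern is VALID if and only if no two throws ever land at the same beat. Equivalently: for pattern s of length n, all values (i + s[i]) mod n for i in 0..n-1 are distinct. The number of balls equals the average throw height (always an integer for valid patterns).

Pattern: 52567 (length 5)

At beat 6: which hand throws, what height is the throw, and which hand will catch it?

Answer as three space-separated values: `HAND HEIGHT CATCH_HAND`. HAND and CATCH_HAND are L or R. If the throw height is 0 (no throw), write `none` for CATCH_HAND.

Answer: L 2 L

Derivation:
Beat 6: 6 mod 2 = 0, so hand = L
Throw height = pattern[6 mod 5] = pattern[1] = 2
Lands at beat 6+2=8, 8 mod 2 = 0, so catch hand = L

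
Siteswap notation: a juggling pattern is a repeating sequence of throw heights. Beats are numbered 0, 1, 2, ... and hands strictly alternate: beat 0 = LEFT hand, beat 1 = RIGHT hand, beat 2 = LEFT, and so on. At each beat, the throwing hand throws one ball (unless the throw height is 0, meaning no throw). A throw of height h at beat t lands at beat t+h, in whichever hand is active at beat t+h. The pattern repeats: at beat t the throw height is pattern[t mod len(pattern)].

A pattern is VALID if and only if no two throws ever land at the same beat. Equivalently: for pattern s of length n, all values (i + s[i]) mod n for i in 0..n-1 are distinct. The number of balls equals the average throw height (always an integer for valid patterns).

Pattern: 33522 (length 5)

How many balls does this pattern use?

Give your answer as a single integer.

Answer: 3

Derivation:
Pattern = [3, 3, 5, 2, 2], length n = 5
  position 0: throw height = 3, running sum = 3
  position 1: throw height = 3, running sum = 6
  position 2: throw height = 5, running sum = 11
  position 3: throw height = 2, running sum = 13
  position 4: throw height = 2, running sum = 15
Total sum = 15; balls = sum / n = 15 / 5 = 3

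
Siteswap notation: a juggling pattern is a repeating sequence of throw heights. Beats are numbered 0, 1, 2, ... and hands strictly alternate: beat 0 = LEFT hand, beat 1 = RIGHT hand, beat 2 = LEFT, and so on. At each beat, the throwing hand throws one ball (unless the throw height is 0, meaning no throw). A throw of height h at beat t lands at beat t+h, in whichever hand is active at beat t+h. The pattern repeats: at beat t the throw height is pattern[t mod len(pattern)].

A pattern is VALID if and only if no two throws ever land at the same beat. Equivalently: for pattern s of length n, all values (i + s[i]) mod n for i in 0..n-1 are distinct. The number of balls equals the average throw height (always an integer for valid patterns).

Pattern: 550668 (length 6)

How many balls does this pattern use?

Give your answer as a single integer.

Pattern = [5, 5, 0, 6, 6, 8], length n = 6
  position 0: throw height = 5, running sum = 5
  position 1: throw height = 5, running sum = 10
  position 2: throw height = 0, running sum = 10
  position 3: throw height = 6, running sum = 16
  position 4: throw height = 6, running sum = 22
  position 5: throw height = 8, running sum = 30
Total sum = 30; balls = sum / n = 30 / 6 = 5

Answer: 5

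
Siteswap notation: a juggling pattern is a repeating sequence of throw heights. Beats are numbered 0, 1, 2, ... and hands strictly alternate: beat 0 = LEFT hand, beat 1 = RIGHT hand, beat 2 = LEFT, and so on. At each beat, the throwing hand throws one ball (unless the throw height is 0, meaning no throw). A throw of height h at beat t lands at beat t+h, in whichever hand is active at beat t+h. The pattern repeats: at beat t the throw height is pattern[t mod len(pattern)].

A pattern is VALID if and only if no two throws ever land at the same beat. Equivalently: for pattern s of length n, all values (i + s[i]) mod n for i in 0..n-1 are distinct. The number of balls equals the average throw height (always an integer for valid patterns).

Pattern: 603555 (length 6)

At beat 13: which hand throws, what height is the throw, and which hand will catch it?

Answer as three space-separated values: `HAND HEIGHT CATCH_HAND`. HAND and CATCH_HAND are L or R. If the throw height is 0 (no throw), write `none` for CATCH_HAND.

Beat 13: 13 mod 2 = 1, so hand = R
Throw height = pattern[13 mod 6] = pattern[1] = 0

Answer: R 0 none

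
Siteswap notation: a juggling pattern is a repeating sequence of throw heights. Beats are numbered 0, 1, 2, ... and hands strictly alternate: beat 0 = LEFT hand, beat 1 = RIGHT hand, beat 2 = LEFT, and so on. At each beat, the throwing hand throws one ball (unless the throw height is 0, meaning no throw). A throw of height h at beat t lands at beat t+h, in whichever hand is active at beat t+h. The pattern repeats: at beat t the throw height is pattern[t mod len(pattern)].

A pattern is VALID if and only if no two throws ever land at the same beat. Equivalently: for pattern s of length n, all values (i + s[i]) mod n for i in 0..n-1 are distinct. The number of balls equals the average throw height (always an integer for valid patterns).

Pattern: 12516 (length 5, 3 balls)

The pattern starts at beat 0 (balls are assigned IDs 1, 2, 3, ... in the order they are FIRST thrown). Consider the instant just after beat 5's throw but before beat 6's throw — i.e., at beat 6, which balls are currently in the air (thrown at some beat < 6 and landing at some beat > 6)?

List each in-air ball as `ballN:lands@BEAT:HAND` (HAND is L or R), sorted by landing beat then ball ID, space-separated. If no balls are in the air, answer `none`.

Beat 0 (L): throw ball1 h=1 -> lands@1:R; in-air after throw: [b1@1:R]
Beat 1 (R): throw ball1 h=2 -> lands@3:R; in-air after throw: [b1@3:R]
Beat 2 (L): throw ball2 h=5 -> lands@7:R; in-air after throw: [b1@3:R b2@7:R]
Beat 3 (R): throw ball1 h=1 -> lands@4:L; in-air after throw: [b1@4:L b2@7:R]
Beat 4 (L): throw ball1 h=6 -> lands@10:L; in-air after throw: [b2@7:R b1@10:L]
Beat 5 (R): throw ball3 h=1 -> lands@6:L; in-air after throw: [b3@6:L b2@7:R b1@10:L]
Beat 6 (L): throw ball3 h=2 -> lands@8:L; in-air after throw: [b2@7:R b3@8:L b1@10:L]

Answer: ball2:lands@7:R ball1:lands@10:L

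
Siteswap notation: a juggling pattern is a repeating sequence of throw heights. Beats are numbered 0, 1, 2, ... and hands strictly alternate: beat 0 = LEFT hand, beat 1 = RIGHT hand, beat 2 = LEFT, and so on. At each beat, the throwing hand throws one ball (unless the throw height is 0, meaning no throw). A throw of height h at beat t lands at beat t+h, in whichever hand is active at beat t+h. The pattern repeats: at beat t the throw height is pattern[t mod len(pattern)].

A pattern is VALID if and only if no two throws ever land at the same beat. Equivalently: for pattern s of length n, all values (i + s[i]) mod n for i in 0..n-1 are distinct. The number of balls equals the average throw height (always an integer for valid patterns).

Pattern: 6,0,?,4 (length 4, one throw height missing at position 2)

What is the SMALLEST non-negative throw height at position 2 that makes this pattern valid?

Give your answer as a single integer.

Answer: 2

Derivation:
i=0: (0 + 6) mod 4 = 2
i=1: (1 + 0) mod 4 = 1
i=2: s[i]=? (unknown)
i=3: (3 + 4) mod 4 = 3
Known residues: [1, 2, 3]; need a permutation of 0..3, so missing residue r = 0
Need (2 + s) mod 4 = 0; smallest s = (0 - 2) mod 4 = 2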